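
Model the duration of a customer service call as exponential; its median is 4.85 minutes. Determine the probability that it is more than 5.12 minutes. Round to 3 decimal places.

0.481

For an exponential, median = ln(2)/λ, so λ = ln 2 / 4.85 = 0.142917 per minute.
P(X > 5.12) = e^(−λ·5.12) = e^(−0.73173) ≈ 0.481.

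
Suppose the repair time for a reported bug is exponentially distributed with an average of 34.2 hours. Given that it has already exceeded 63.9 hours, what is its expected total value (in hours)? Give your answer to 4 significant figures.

98.10

The rate is λ = 1/34.2 = 0.0292398 per hour.
By memorylessness, E[X | X > 63.9] = 63.9 + 1/λ = 63.9 + 34.2 = 98.1 hours.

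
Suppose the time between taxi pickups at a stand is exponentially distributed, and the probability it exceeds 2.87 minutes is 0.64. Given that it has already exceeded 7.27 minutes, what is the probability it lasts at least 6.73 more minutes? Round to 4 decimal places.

0.3512

From e^(−λ·2.87) = 0.64, λ = −ln(0.64)/2.87 = 0.155501.
Memoryless: P(X > 7.27+6.73 | X > 7.27) = P(X > 6.73) = e^(−0.155501·6.73) ≈ 0.3512.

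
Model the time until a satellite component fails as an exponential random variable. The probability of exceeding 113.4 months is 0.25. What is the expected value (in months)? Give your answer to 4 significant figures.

81.80

e^(−λ·113.4) = 0.25 ⇒ λ = −ln(0.25)/113.4 = 0.0122248.
Mean = 1/λ = 81.8008 months.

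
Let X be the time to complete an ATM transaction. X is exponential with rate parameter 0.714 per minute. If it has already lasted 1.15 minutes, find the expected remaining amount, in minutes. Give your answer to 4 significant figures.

1.401

By memorylessness, the remaining amount past any threshold is again Exp(λ) with mean 1/λ = 1.40056 minutes.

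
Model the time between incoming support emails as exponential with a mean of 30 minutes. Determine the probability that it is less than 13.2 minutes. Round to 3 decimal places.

0.356

The rate is λ = 1/30 = 0.0333333 per minute.
P(X ≤ 13.2) = 1 − e^(−λ·13.2) = 1 − e^(−0.44) ≈ 0.356.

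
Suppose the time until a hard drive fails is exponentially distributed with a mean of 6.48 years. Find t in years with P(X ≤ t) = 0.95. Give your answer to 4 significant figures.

19.41

The rate is λ = 1/6.48 = 0.154321 per year.
Set 1 − e^(−λt) = 0.95, so t = −ln(0.05)/λ = 2.9957/0.154321 ≈ 19.4123 years.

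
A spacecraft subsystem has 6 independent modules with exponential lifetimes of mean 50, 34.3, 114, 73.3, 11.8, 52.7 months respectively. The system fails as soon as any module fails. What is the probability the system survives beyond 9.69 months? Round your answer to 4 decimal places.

0.1829

The first failure time is exponential with rate Σλ_i = 1/50 + 1/34.3 + 1/114 + 1/73.3 + 1/11.8 + 1/52.7 = 0.17529 per month.
P(min > 9.69) = e^(−0.17529·9.69) = e^(−1.6986) ≈ 0.1829.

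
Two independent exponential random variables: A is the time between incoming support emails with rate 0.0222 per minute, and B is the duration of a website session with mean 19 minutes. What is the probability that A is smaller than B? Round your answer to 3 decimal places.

λ_1 = 0.0222, λ_2 = 1/19 = 0.0526316.
For independent exponentials, P(A < B) = λ_1/(λ_1+λ_2) = 0.0222/0.0748316 ≈ 0.297.

0.297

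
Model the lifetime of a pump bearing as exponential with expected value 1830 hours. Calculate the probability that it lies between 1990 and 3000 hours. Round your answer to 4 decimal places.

The rate is λ = 1/1830 = 0.000546448 per hour.
P(1990 < X < 3000) = e^(−λ·1990) − e^(−λ·3000) = 0.33708 − 0.19411 ≈ 0.1430.

0.1430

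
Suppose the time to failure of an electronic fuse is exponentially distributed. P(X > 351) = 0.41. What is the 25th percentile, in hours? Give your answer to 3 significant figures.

113

e^(−λ·351) = 0.41 ⇒ λ = −ln(0.41)/351 = 0.00254017.
25th percentile: 1 − e^(−λt) = 0.25, t = −ln(0.75)/λ = 113.253 hours.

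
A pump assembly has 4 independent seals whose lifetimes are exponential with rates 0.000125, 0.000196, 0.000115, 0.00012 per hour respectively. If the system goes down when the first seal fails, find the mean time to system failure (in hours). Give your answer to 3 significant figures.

1800

The time to first failure is exponential with rate Σλ = 0.000125 + 0.000196 + 0.000115 + 0.00012 = 0.000556.
E[min] = 1/Σλ = 1/0.000556 = 1798.56 hours.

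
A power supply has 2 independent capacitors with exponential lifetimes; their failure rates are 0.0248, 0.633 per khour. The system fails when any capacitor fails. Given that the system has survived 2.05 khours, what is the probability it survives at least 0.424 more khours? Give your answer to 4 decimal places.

0.7566

Time to first failure ~ Exp(Σλ) with Σλ = 0.6578.
By memorylessness, P(T > 2.05+0.424 | T > 2.05) = P(T > 0.424) = e^(−0.6578·0.424) ≈ 0.7566.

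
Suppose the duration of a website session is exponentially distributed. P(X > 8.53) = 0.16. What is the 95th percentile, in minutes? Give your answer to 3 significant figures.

13.9

e^(−λ·8.53) = 0.16 ⇒ λ = −ln(0.16)/8.53 = 0.21484.
95th percentile: 1 − e^(−λt) = 0.95, t = −ln(0.05)/λ = 13.944 minutes.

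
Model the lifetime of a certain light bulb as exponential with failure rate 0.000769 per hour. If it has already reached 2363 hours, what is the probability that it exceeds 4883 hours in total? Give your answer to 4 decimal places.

0.1440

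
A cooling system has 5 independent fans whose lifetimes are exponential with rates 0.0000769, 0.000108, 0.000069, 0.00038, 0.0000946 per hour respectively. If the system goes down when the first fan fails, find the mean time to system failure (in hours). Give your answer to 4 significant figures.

1373

The time to first failure is exponential with rate Σλ = 0.0000769 + 0.000108 + 0.000069 + 0.00038 + 0.0000946 = 0.0007285.
E[min] = 1/Σλ = 1/0.0007285 = 1372.68 hours.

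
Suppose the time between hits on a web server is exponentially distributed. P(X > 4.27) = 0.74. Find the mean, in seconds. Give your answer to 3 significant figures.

14.2

e^(−λ·4.27) = 0.74 ⇒ λ = −ln(0.74)/4.27 = 0.0705164.
Mean = 1/λ = 14.1811 seconds.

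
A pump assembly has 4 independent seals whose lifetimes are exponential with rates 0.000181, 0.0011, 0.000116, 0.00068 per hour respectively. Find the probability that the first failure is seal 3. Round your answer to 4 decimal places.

The time to first failure is exponential with rate Σλ = 0.000181 + 0.0011 + 0.000116 + 0.00068 = 0.002077.
P(seal 3 first) = λ_3/Σλ = 0.000116/0.002077 ≈ 0.0558.

0.0558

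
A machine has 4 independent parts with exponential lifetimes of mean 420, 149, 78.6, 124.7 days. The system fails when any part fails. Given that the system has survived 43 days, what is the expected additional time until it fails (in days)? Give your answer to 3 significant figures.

First-failure rate Σλ = 1/420 + 1/149 + 1/78.6 + 1/124.7 = 0.0298343.
By memorylessness the expected residual is 1/Σλ = 33.5185 days, regardless of the 43 already elapsed.

33.5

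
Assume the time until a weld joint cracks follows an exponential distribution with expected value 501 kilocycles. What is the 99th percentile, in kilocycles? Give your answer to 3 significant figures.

The rate is λ = 1/501 = 0.00199601 per kilocycle.
Set 1 − e^(−λt) = 0.99, so t = −ln(0.01)/λ = 4.6052/0.00199601 ≈ 2307.19 kilocycles.

2310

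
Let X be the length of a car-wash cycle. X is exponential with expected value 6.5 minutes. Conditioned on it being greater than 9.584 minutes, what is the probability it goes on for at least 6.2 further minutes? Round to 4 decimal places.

The rate is λ = 1/6.5 = 0.153846 per minute.
The exponential is memoryless, so the remaining time is again Exp(λ): the condition X > 9.584 is irrelevant.
P(X > 6.2) = e^(−0.95385) ≈ 0.3853.

0.3853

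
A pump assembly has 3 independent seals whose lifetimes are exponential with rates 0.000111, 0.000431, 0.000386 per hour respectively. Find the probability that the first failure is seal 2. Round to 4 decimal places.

0.4644

The time to first failure is exponential with rate Σλ = 0.000111 + 0.000431 + 0.000386 = 0.000928.
P(seal 2 first) = λ_2/Σλ = 0.000431/0.000928 ≈ 0.4644.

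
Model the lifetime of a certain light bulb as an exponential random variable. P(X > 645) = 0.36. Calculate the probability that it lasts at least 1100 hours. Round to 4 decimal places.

e^(−λ·645) = 0.36 ⇒ λ = −ln(0.36)/645 = 0.00158396.
P(X > 1100) = e^(−0.00158396·1100) = e^(−1.7424) ≈ 0.1751.

0.1751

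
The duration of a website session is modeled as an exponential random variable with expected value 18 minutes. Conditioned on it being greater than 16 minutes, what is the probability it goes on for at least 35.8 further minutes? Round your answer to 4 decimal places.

0.1368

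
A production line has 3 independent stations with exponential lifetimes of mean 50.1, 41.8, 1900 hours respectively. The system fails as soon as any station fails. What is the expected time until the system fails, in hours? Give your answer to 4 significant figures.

The first failure time is exponential with rate Σλ_i = 1/50.1 + 1/41.8 + 1/1900 = 0.0444098 per hour.
E[min] = 1/Σλ = 1/0.0444098 = 22.5175 hours.

22.52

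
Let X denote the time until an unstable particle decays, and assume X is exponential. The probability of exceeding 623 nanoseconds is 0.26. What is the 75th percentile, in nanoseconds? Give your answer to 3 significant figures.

641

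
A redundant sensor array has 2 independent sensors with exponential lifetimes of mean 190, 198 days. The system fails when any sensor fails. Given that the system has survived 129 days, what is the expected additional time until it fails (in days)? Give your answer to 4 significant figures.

First-failure rate Σλ = 1/190 + 1/198 = 0.0103137.
By memorylessness the expected residual is 1/Σλ = 96.9588 days, regardless of the 129 already elapsed.

96.96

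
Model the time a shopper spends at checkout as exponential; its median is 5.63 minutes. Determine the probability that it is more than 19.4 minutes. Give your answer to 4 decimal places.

For an exponential, median = ln(2)/λ, so λ = ln 2 / 5.63 = 0.123117 per minute.
P(X > 19.4) = e^(−λ·19.4) = e^(−2.3885) ≈ 0.0918.

0.0918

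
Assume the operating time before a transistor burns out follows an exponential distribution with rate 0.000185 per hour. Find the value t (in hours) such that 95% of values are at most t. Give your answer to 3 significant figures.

Set 1 − e^(−λt) = 0.95, so t = −ln(0.05)/λ = 2.9957/0.000185 ≈ 16193.1 hours.

16200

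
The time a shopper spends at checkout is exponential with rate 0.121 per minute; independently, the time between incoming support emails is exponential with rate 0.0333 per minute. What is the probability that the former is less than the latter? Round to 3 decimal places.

λ_1 = 0.121, λ_2 = 0.0333.
For independent exponentials, P(the former < the latter) = λ_1/(λ_1+λ_2) = 0.121/0.1543 ≈ 0.784.

0.784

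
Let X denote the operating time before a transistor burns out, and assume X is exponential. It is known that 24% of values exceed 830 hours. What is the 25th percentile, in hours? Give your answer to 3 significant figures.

e^(−λ·830) = 0.24 ⇒ λ = −ln(0.24)/830 = 0.00171942.
25th percentile: 1 − e^(−λt) = 0.25, t = −ln(0.75)/λ = 167.314 hours.

167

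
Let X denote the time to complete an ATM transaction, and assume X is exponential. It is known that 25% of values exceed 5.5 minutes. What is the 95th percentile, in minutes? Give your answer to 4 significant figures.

11.89

e^(−λ·5.5) = 0.25 ⇒ λ = −ln(0.25)/5.5 = 0.252054.
95th percentile: 1 − e^(−λt) = 0.95, t = −ln(0.05)/λ = 11.8853 minutes.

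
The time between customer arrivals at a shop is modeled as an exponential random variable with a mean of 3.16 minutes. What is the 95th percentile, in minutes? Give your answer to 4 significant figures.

The rate is λ = 1/3.16 = 0.316456 per minute.
Set 1 − e^(−λt) = 0.95, so t = −ln(0.05)/λ = 2.9957/0.316456 ≈ 9.46651 minutes.

9.467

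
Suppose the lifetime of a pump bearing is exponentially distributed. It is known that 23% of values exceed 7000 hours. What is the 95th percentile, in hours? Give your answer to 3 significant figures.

e^(−λ·7000) = 0.23 ⇒ λ = −ln(0.23)/7000 = 0.000209954.
95th percentile: 1 − e^(−λt) = 0.95, t = −ln(0.05)/λ = 14268.5 hours.

14300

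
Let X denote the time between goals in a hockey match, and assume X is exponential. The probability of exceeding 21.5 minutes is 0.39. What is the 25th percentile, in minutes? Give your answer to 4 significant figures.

e^(−λ·21.5) = 0.39 ⇒ λ = −ln(0.39)/21.5 = 0.0437957.
25th percentile: 1 − e^(−λt) = 0.25, t = −ln(0.75)/λ = 6.56872 minutes.

6.569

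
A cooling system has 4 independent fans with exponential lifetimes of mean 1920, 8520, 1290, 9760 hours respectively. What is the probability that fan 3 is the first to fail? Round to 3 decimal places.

0.511

Rates: λ_i = 1/mean_i → 0.000520833, 0.000117371, 0.000775194, 0.000102459; Σλ = 0.00151586.
P(fan 3 first) = λ_3/Σλ = 0.000775194/0.00151586 ≈ 0.511.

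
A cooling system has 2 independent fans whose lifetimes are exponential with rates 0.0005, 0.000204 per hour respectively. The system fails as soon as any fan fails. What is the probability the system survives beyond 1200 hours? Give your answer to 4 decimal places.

0.4296

The time to first failure is exponential with rate Σλ = 0.0005 + 0.000204 = 0.000704.
P(min > 1200) = e^(−0.000704·1200) = e^(−0.8448) ≈ 0.4296.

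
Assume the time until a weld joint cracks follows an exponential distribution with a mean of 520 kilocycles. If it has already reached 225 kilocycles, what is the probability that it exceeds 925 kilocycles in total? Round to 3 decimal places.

0.260

The rate is λ = 1/520 = 0.00192308 per kilocycle.
P(X > s+t | X > s) = e^(−λ(s+t))/e^(−λs) = e^(−λt), independent of s = 225.
P(X > 700) = e^(−1.3462) ≈ 0.260.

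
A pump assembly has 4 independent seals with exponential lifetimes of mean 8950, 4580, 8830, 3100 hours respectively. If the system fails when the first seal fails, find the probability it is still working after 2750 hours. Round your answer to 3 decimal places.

The first failure time is exponential with rate Σλ_i = 1/8950 + 1/4580 + 1/8830 + 1/3100 = 0.000765903 per hour.
P(min > 2750) = e^(−0.000765903·2750) = e^(−2.1062) ≈ 0.122.

0.122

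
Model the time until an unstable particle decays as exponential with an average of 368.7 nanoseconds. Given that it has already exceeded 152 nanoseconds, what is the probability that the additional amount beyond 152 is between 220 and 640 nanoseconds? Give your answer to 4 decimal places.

0.3744

The rate is λ = 1/368.7 = 0.00271223 per nanosecond.
Memoryless: the residual past 152 is again Exp(λ).
P(220 < residual < 640) = e^(−λ·220) − e^(−λ·640) = 0.55063 − 0.17625 ≈ 0.3744.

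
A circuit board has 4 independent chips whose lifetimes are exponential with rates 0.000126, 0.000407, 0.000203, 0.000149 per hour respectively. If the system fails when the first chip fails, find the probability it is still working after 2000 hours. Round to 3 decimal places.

0.170

The time to first failure is exponential with rate Σλ = 0.000126 + 0.000407 + 0.000203 + 0.000149 = 0.000885.
P(min > 2000) = e^(−0.000885·2000) = e^(−1.77) ≈ 0.170.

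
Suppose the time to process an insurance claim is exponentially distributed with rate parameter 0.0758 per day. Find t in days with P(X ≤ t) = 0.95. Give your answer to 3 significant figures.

Set 1 − e^(−λt) = 0.95, so t = −ln(0.05)/λ = 2.9957/0.0758 ≈ 39.5215 days.

39.5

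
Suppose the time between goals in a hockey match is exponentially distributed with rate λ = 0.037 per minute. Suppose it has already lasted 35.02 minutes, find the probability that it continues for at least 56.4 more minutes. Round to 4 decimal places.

The exponential is memoryless, so the remaining time is again Exp(λ): the condition X > 35.02 is irrelevant.
P(X > 56.4) = e^(−2.0868) ≈ 0.1241.

0.1241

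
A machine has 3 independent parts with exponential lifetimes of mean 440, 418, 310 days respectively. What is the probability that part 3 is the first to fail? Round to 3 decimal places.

Rates: λ_i = 1/mean_i → 0.00227273, 0.00239234, 0.00322581; Σλ = 0.00789088.
P(part 3 first) = λ_3/Σλ = 0.00322581/0.00789088 ≈ 0.409.

0.409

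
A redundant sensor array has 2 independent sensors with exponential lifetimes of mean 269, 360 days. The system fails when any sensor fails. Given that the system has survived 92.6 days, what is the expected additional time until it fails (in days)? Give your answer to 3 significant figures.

First-failure rate Σλ = 1/269 + 1/360 = 0.00649525.
By memorylessness the expected residual is 1/Σλ = 153.959 days, regardless of the 92.6 already elapsed.

154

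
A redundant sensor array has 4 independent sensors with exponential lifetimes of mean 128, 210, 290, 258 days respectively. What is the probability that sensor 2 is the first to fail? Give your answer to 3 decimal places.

0.239

Rates: λ_i = 1/mean_i → 0.0078125, 0.0047619, 0.00344828, 0.00387597; Σλ = 0.0198986.
P(sensor 2 first) = λ_2/Σλ = 0.0047619/0.0198986 ≈ 0.239.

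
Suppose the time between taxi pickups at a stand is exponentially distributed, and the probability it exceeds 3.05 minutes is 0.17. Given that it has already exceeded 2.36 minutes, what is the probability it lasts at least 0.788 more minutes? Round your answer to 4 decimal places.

0.6327

From e^(−λ·3.05) = 0.17, λ = −ln(0.17)/3.05 = 0.580969.
Memoryless: P(X > 2.36+0.788 | X > 2.36) = P(X > 0.788) = e^(−0.580969·0.788) ≈ 0.6327.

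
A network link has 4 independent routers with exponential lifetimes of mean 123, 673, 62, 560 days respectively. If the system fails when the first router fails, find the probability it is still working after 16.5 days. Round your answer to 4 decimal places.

The first failure time is exponential with rate Σλ_i = 1/123 + 1/673 + 1/62 + 1/560 = 0.0275307 per day.
P(min > 16.5) = e^(−0.0275307·16.5) = e^(−0.45426) ≈ 0.6349.

0.6349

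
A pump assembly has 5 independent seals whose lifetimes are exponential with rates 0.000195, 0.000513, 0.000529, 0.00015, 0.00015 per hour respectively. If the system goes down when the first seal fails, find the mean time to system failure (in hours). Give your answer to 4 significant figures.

650.6

The time to first failure is exponential with rate Σλ = 0.000195 + 0.000513 + 0.000529 + 0.00015 + 0.00015 = 0.001537.
E[min] = 1/Σλ = 1/0.001537 = 650.618 hours.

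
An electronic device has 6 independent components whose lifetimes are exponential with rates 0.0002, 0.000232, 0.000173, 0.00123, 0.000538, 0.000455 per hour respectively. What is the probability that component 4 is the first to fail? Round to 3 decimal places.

The time to first failure is exponential with rate Σλ = 0.0002 + 0.000232 + 0.000173 + 0.00123 + 0.000538 + 0.000455 = 0.002828.
P(component 4 first) = λ_4/Σλ = 0.00123/0.002828 ≈ 0.435.

0.435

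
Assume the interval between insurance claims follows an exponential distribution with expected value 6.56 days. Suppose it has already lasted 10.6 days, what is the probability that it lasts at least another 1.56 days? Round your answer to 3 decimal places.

0.788

The rate is λ = 1/6.56 = 0.152439 per day.
P(X > s+t | X > s) = e^(−λ(s+t))/e^(−λs) = e^(−λt), independent of s = 10.6.
P(X > 1.56) = e^(−0.2378) ≈ 0.788.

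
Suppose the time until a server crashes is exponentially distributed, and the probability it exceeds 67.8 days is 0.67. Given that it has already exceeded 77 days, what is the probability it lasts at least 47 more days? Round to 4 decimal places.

From e^(−λ·67.8) = 0.67, λ = −ln(0.67)/67.8 = 0.00590675.
Memoryless: P(X > 77+47 | X > 77) = P(X > 47) = e^(−0.00590675·47) ≈ 0.7576.

0.7576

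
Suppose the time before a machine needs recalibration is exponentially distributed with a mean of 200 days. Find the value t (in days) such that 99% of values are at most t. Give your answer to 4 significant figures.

The rate is λ = 1/200 = 0.005 per day.
Set 1 − e^(−λt) = 0.99, so t = −ln(0.01)/λ = 4.6052/0.005 ≈ 921.034 days.

921.0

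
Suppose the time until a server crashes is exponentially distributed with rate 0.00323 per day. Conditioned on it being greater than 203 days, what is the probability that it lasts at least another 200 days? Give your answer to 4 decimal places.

0.5241

P(X > s+t | X > s) = e^(−λ(s+t))/e^(−λs) = e^(−λt), independent of s = 203.
P(X > 200) = e^(−0.646) ≈ 0.5241.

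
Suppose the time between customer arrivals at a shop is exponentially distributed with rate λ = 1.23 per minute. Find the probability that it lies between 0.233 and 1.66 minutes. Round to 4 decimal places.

0.6210

P(0.233 < X < 1.66) = e^(−λ·0.233) − e^(−λ·1.66) = 0.75082 − 0.12979 ≈ 0.6210.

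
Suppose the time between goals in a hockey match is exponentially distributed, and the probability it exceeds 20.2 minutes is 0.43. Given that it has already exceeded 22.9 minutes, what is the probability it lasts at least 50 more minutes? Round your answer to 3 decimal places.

From e^(−λ·20.2) = 0.43, λ = −ln(0.43)/20.2 = 0.0417807.
Memoryless: P(X > 22.9+50 | X > 22.9) = P(X > 50) = e^(−0.0417807·50) ≈ 0.124.

0.124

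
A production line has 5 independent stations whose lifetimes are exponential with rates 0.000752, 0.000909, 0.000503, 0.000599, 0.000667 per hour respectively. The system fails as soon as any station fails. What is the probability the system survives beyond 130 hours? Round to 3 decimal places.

The time to first failure is exponential with rate Σλ = 0.000752 + 0.000909 + 0.000503 + 0.000599 + 0.000667 = 0.00343.
P(min > 130) = e^(−0.00343·130) = e^(−0.4459) ≈ 0.640.

0.640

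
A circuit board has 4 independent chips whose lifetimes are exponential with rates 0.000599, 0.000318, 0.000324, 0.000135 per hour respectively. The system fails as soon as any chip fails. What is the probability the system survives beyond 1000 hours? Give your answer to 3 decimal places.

0.253

The time to first failure is exponential with rate Σλ = 0.000599 + 0.000318 + 0.000324 + 0.000135 = 0.001376.
P(min > 1000) = e^(−0.001376·1000) = e^(−1.376) ≈ 0.253.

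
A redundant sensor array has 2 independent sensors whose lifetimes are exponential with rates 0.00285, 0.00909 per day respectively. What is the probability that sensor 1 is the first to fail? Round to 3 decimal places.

The time to first failure is exponential with rate Σλ = 0.00285 + 0.00909 = 0.01194.
P(sensor 1 first) = λ_1/Σλ = 0.00285/0.01194 ≈ 0.239.

0.239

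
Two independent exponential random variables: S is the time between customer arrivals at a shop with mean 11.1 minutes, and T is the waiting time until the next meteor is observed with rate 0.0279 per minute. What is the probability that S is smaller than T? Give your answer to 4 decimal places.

0.7635

λ_1 = 1/11.1 = 0.0900901, λ_2 = 0.0279.
For independent exponentials, P(S < T) = λ_1/(λ_1+λ_2) = 0.0900901/0.11799 ≈ 0.7635.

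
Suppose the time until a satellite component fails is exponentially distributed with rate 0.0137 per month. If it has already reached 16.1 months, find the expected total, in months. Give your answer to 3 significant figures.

89.1

By memorylessness, E[X | X > 16.1] = 16.1 + 1/λ = 16.1 + 72.9927 = 89.0927 months.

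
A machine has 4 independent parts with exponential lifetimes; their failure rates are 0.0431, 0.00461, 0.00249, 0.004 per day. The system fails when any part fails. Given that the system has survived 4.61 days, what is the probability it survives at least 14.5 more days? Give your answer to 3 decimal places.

0.456

Time to first failure ~ Exp(Σλ) with Σλ = 0.0542.
By memorylessness, P(T > 4.61+14.5 | T > 4.61) = P(T > 14.5) = e^(−0.0542·14.5) ≈ 0.456.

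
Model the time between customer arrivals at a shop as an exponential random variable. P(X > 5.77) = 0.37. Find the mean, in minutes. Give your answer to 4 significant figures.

e^(−λ·5.77) = 0.37 ⇒ λ = −ln(0.37)/5.77 = 0.172314.
Mean = 1/λ = 5.80336 minutes.

5.803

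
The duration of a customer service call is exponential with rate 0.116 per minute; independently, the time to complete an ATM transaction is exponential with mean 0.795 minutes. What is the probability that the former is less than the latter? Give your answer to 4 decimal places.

0.0844

λ_1 = 0.116, λ_2 = 1/0.795 = 1.25786.
For independent exponentials, P(the former < the latter) = λ_1/(λ_1+λ_2) = 0.116/1.37386 ≈ 0.0844.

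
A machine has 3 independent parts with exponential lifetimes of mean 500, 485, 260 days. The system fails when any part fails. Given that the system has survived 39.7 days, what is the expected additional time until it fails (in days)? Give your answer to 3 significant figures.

First-failure rate Σλ = 1/500 + 1/485 + 1/260 = 0.00790801.
By memorylessness the expected residual is 1/Σλ = 126.454 days, regardless of the 39.7 already elapsed.

126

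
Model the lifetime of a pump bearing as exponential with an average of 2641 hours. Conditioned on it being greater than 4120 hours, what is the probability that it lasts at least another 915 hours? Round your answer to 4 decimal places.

0.7072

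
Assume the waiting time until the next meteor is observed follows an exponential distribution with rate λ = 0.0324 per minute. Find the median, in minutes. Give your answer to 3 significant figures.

21.4

Set 1 − e^(−λt) = 0.5, so t = −ln(0.5)/λ = 0.69315/0.0324 ≈ 21.3934 minutes.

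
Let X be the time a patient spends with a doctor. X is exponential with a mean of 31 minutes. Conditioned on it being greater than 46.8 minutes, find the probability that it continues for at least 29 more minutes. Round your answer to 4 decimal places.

The rate is λ = 1/31 = 0.0322581 per minute.
By the memoryless property, P(X > 46.8+29 | X > 46.8) = P(X > 29).
P(X > 29) = e^(−0.93548) ≈ 0.3924.

0.3924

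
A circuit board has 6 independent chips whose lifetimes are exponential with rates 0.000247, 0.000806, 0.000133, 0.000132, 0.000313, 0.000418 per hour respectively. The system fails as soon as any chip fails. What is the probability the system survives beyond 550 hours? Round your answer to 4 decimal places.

The time to first failure is exponential with rate Σλ = 0.000247 + 0.000806 + 0.000133 + 0.000132 + 0.000313 + 0.000418 = 0.002049.
P(min > 550) = e^(−0.002049·550) = e^(−1.127) ≈ 0.3240.

0.3240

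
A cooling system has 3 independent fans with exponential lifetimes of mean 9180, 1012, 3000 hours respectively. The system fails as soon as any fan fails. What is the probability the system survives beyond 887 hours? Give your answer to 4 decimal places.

0.2812

The first failure time is exponential with rate Σλ_i = 1/9180 + 1/1012 + 1/3000 = 0.00143041 per hour.
P(min > 887) = e^(−0.00143041·887) = e^(−1.2688) ≈ 0.2812.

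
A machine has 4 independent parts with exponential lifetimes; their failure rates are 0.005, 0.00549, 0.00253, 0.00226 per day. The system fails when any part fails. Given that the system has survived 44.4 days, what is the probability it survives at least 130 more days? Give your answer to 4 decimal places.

Time to first failure ~ Exp(Σλ) with Σλ = 0.01528.
By memorylessness, P(T > 44.4+130 | T > 44.4) = P(T > 130) = e^(−0.01528·130) ≈ 0.1372.

0.1372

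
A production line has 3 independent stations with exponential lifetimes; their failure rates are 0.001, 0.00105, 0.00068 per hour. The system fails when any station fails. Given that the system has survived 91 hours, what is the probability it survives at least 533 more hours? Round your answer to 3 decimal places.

Time to first failure ~ Exp(Σλ) with Σλ = 0.00273.
By memorylessness, P(T > 91+533 | T > 91) = P(T > 533) = e^(−0.00273·533) ≈ 0.233.

0.233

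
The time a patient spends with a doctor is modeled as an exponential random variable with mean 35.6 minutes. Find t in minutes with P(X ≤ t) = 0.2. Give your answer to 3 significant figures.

7.94

The rate is λ = 1/35.6 = 0.0280899 per minute.
Set 1 − e^(−λt) = 0.2, so t = −ln(0.8)/λ = 0.22314/0.0280899 ≈ 7.94391 minutes.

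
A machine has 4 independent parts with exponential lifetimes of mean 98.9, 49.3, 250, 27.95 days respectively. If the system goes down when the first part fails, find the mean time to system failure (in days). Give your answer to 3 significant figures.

The first failure time is exponential with rate Σλ_i = 1/98.9 + 1/49.3 + 1/250 + 1/27.95 = 0.0701734 per day.
E[min] = 1/Σλ = 1/0.0701734 = 14.2504 days.

14.3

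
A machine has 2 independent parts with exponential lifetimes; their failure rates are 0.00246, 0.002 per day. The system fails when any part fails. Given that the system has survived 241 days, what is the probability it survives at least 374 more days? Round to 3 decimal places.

0.189

Time to first failure ~ Exp(Σλ) with Σλ = 0.00446.
By memorylessness, P(T > 241+374 | T > 241) = P(T > 374) = e^(−0.00446·374) ≈ 0.189.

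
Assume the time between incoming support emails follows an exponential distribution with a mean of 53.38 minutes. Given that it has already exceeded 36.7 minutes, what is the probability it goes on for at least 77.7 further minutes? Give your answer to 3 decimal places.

0.233

The rate is λ = 1/53.38 = 0.0187336 per minute.
The exponential is memoryless, so the remaining time is again Exp(λ): the condition X > 36.7 is irrelevant.
P(X > 77.7) = e^(−1.4556) ≈ 0.233.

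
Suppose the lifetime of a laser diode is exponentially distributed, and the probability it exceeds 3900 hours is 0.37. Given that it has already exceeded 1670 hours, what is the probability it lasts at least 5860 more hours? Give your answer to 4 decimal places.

0.2245

From e^(−λ·3900) = 0.37, λ = −ln(0.37)/3900 = 0.000254936.
Memoryless: P(X > 1670+5860 | X > 1670) = P(X > 5860) = e^(−0.000254936·5860) ≈ 0.2245.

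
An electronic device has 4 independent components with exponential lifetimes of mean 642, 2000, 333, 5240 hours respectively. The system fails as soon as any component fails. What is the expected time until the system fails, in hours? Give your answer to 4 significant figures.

The first failure time is exponential with rate Σλ_i = 1/642 + 1/2000 + 1/333 + 1/5240 = 0.00525148 per hour.
E[min] = 1/Σλ = 1/0.00525148 = 190.423 hours.

190.4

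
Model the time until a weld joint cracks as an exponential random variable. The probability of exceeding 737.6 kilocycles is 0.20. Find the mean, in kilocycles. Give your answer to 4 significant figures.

458.3

e^(−λ·737.6) = 0.20 ⇒ λ = −ln(0.20)/737.6 = 0.00218199.
Mean = 1/λ = 458.297 kilocycles.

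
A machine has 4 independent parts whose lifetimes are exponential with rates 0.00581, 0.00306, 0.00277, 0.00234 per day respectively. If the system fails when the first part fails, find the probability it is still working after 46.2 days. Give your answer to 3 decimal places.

The time to first failure is exponential with rate Σλ = 0.00581 + 0.00306 + 0.00277 + 0.00234 = 0.01398.
P(min > 46.2) = e^(−0.01398·46.2) = e^(−0.64588) ≈ 0.524.

0.524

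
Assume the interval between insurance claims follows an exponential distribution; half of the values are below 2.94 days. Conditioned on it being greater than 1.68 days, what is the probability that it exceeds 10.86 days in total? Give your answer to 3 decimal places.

0.115

For an exponential, median = ln(2)/λ, so λ = ln 2 / 2.94 = 0.235764 per day.
P(X > s+t | X > s) = e^(−λ(s+t))/e^(−λs) = e^(−λt), independent of s = 1.68.
P(X > 9.18) = e^(−2.1643) ≈ 0.115.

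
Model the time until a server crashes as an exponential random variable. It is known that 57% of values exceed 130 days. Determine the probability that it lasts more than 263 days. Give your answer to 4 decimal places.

0.3207

e^(−λ·130) = 0.57 ⇒ λ = −ln(0.57)/130 = 0.00432399.
P(X > 263) = e^(−0.00432399·263) = e^(−1.1372) ≈ 0.3207.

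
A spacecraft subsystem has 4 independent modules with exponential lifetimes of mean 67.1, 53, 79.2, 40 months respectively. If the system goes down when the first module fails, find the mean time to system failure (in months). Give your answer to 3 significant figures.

14.0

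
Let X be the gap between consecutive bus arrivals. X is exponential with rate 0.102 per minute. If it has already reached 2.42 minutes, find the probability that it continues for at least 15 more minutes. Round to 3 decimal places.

P(X > s+t | X > s) = e^(−λ(s+t))/e^(−λs) = e^(−λt), independent of s = 2.42.
P(X > 15) = e^(−1.53) ≈ 0.217.

0.217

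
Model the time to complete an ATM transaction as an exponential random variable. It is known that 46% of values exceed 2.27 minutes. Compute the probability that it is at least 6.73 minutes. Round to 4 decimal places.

e^(−λ·2.27) = 0.46 ⇒ λ = −ln(0.46)/2.27 = 0.342083.
P(X > 6.73) = e^(−0.342083·6.73) = e^(−2.3022) ≈ 0.1000.

0.1000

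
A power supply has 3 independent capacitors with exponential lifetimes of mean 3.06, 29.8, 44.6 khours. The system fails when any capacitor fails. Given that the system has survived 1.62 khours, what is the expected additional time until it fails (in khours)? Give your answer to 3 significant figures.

2.61

First-failure rate Σλ = 1/3.06 + 1/29.8 + 1/44.6 = 0.382776.
By memorylessness the expected residual is 1/Σλ = 2.61249 khours, regardless of the 1.62 already elapsed.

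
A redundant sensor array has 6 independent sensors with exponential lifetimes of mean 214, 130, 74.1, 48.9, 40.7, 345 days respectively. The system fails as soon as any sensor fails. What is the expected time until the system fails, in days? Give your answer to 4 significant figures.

13.55

The first failure time is exponential with rate Σλ_i = 1/214 + 1/130 + 1/74.1 + 1/48.9 + 1/40.7 + 1/345 = 0.073779 per day.
E[min] = 1/Σλ = 1/0.073779 = 13.554 days.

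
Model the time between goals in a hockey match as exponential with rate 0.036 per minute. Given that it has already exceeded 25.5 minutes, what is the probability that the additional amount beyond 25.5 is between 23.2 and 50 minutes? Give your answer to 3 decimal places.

0.268

Memoryless: the residual past 25.5 is again Exp(λ).
P(23.2 < residual < 50) = e^(−λ·23.2) − e^(−λ·50) = 0.43379 − 0.16530 ≈ 0.268.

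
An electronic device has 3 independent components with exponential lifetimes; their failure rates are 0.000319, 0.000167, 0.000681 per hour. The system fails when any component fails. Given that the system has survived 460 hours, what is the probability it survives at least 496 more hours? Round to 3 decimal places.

0.561

Time to first failure ~ Exp(Σλ) with Σλ = 0.001167.
By memorylessness, P(T > 460+496 | T > 460) = P(T > 496) = e^(−0.001167·496) ≈ 0.561.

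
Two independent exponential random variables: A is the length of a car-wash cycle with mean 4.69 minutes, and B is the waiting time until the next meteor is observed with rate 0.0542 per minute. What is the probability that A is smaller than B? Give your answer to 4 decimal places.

0.7973

λ_1 = 1/4.69 = 0.21322, λ_2 = 0.0542.
For independent exponentials, P(A < B) = λ_1/(λ_1+λ_2) = 0.21322/0.26742 ≈ 0.7973.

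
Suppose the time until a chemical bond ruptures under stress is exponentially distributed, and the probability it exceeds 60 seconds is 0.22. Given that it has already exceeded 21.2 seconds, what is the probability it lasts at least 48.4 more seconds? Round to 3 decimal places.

From e^(−λ·60) = 0.22, λ = −ln(0.22)/60 = 0.0252355.
Memoryless: P(X > 21.2+48.4 | X > 21.2) = P(X > 48.4) = e^(−0.0252355·48.4) ≈ 0.295.

0.295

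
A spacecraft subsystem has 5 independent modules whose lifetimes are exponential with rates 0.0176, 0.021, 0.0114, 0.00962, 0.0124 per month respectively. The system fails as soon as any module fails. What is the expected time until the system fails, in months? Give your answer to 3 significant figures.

The time to first failure is exponential with rate Σλ = 0.0176 + 0.021 + 0.0114 + 0.00962 + 0.0124 = 0.07202.
E[min] = 1/Σλ = 1/0.07202 = 13.885 months.

13.9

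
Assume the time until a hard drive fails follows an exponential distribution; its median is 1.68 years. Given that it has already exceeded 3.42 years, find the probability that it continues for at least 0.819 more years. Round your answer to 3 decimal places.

For an exponential, median = ln(2)/λ, so λ = ln 2 / 1.68 = 0.412588 per year.
P(X > s+t | X > s) = e^(−λ(s+t))/e^(−λs) = e^(−λt), independent of s = 3.42.
P(X > 0.819) = e^(−0.33791) ≈ 0.713.

0.713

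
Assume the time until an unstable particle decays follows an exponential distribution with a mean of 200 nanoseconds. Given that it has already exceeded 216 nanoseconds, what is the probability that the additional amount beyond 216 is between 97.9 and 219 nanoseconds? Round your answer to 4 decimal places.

0.2784

The rate is λ = 1/200 = 0.005 per nanosecond.
Memoryless: the residual past 216 is again Exp(λ).
P(97.9 < residual < 219) = e^(−λ·97.9) − e^(−λ·219) = 0.61293 − 0.33454 ≈ 0.2784.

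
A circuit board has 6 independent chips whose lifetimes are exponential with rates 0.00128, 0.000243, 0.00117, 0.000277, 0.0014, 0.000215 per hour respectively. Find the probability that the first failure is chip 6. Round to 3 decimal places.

0.047

The time to first failure is exponential with rate Σλ = 0.00128 + 0.000243 + 0.00117 + 0.000277 + 0.0014 + 0.000215 = 0.004585.
P(chip 6 first) = λ_6/Σλ = 0.000215/0.004585 ≈ 0.047.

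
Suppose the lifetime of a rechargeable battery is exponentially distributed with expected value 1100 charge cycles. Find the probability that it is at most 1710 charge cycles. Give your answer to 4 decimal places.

The rate is λ = 1/1100 = 0.000909091 per charge cycle.
P(X ≤ 1710) = 1 − e^(−λ·1710) = 1 − e^(−1.5545) ≈ 0.7887.

0.7887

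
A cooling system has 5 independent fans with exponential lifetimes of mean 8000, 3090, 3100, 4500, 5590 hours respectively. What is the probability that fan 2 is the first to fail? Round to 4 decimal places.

0.2761

Rates: λ_i = 1/mean_i → 0.000125, 0.000323625, 0.000322581, 0.000222222, 0.000178891; Σλ = 0.00117232.
P(fan 2 first) = λ_2/Σλ = 0.000323625/0.00117232 ≈ 0.2761.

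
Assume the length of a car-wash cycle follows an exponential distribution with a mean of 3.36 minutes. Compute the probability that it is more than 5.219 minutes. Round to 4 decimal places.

0.2116

The rate is λ = 1/3.36 = 0.297619 per minute.
P(X > 5.219) = e^(−λ·5.219) = e^(−1.5533) ≈ 0.2116.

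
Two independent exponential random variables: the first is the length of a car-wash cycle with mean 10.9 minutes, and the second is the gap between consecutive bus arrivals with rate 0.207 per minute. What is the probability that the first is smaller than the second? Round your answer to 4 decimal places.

λ_1 = 1/10.9 = 0.0917431, λ_2 = 0.207.
For independent exponentials, P(the first < the second) = λ_1/(λ_1+λ_2) = 0.0917431/0.298743 ≈ 0.3071.

0.3071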